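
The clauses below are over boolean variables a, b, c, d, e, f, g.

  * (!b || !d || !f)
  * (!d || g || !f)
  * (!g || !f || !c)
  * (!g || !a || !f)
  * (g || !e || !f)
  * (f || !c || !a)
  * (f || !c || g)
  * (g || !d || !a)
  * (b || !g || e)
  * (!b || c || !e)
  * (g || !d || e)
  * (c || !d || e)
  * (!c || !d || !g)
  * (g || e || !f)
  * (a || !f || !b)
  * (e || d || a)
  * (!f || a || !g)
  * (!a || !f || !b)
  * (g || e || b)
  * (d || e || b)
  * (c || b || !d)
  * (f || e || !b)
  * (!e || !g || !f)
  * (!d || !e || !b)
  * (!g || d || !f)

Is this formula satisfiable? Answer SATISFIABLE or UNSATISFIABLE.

SATISFIABLE

Set a = False and propagate.
Try b = True.
  then f is forced to False.
  then e is forced to True.
  then c is forced to True.
  then g is forced to True.
  then d is forced to False.
Every clause has at least one true literal under this assignment.
So a=False  b=True  c=True  d=False  e=True  f=False  g=True is a satisfying assignment.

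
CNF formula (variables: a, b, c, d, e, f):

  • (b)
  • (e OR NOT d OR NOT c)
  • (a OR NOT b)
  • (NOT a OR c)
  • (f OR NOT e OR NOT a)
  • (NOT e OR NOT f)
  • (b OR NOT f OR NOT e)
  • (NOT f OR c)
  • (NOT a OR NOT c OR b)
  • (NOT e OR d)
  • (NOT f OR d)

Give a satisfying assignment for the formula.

a=True, b=True, c=True, d=False, e=False, f=False

Check each clause:
  1. (b) — b is true.
  2. (NOT c OR e OR NOT d) — NOT d is true.
  3. (a OR NOT b) — a is true.
  4. (NOT a OR c) — c is true.
  5. (NOT e OR NOT a OR f) — NOT e is true.
  6. (NOT e OR NOT f) — NOT f is true.
  7. (NOT e OR NOT f OR b) — b is true.
  8. (NOT f OR c) — NOT f is true.
  9. (b OR NOT a OR NOT c) — b is true.
  10. (d OR NOT e) — NOT e is true.
  11. (d OR NOT f) — NOT f is true.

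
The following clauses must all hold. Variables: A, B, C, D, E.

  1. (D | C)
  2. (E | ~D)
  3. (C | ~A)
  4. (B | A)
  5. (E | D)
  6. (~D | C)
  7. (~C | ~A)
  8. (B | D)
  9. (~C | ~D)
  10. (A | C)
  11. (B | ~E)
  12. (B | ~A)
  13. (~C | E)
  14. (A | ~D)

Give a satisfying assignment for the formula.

A=False, B=True, C=True, D=False, E=True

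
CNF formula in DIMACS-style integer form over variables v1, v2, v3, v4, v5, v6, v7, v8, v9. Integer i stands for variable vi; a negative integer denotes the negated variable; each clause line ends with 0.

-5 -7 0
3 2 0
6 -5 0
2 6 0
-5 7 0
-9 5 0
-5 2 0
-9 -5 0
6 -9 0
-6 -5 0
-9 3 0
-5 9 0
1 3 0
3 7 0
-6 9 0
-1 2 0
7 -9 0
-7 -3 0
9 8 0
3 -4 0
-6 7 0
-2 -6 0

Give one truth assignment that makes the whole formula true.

v1=F, v2=T, v3=T, v4=T, v5=F, v6=F, v7=F, v8=T, v9=F

Pure literal: v8 appears only positively; assign v8 = True.
Set v1 = False and propagate.
  then v3 is forced to True.
  then v7 is forced to False.
  then v5 is forced to False.
  then v9 is forced to False.
  then v6 is forced to False.
  then v2 is forced to True.
v4 is now unconstrained; take v4 = True.
Every clause has at least one true literal under this assignment.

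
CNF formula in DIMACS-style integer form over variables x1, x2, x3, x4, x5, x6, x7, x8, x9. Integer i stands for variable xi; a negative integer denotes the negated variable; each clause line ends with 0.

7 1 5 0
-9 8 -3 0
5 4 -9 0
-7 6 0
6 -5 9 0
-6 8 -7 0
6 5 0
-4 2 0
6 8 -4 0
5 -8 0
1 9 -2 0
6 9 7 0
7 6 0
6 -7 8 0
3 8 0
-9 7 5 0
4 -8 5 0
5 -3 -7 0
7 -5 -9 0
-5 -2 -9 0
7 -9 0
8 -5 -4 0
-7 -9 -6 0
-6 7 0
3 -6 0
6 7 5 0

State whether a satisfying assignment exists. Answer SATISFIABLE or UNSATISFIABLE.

SATISFIABLE

x1 occurs only positively in the remaining clauses — set x1 = True.
Try x2 = True.
Try x3 = True.
For the remaining variables, x4 = False, x5 = True, x6 = True, x7 = True, x8 = True, x9 = False works.
So x1=True, x2=True, x3=True, x4=False, x5=True, x6=True, x7=True, x8=True, x9=False is a satisfying assignment.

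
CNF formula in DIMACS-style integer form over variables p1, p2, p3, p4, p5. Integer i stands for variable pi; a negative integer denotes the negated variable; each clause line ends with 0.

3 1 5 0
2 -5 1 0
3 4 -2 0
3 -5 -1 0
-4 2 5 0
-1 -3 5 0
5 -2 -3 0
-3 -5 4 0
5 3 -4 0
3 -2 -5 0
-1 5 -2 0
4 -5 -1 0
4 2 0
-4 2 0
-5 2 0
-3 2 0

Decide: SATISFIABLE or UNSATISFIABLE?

SATISFIABLE

Branch on p1: take p1 = False.
Try p2 = True.
Try p3 = True.
  then p5 is forced to True.
  then p4 is forced to True.
So p1=False, p2=True, p3=True, p4=True, p5=True is a satisfying assignment.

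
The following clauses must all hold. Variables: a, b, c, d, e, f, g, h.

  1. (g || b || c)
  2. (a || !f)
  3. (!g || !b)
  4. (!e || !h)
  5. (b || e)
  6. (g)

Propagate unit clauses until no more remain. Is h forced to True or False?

(g) is a unit clause: g = True.
(!g || !b): since g = True, the clause reduces to (!b). b = False.
In (b || e), b is now false; e must hold, so e = True.
(!h || !e) with e = True leaves only !h, so h = False.

False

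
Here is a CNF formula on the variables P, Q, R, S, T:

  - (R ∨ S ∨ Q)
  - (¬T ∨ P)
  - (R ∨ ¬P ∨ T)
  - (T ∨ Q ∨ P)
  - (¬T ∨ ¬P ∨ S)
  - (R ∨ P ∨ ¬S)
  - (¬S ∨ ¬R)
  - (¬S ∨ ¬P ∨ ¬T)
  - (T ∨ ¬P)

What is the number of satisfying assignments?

2

Satisfying assignments:
  P=0 Q=1 R=0 S=0 T=0
  P=0 Q=1 R=1 S=0 T=0
That's 2 in total.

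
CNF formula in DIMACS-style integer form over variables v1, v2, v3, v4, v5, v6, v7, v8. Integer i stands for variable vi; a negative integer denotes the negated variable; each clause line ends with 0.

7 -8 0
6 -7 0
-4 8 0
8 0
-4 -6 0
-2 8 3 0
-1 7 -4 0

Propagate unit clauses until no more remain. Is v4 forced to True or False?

Unit clause (v8) sets v8 = True.
In (v7 ∨ ¬v8), ¬v8 is now false; v7 must hold, so v7 = True.
(¬v7 ∨ v6): since v7 = True, the clause reduces to (v6). v6 = True.
(¬v4 ∨ ¬v6): since v6 = True, the clause reduces to (¬v4). v4 = False.

False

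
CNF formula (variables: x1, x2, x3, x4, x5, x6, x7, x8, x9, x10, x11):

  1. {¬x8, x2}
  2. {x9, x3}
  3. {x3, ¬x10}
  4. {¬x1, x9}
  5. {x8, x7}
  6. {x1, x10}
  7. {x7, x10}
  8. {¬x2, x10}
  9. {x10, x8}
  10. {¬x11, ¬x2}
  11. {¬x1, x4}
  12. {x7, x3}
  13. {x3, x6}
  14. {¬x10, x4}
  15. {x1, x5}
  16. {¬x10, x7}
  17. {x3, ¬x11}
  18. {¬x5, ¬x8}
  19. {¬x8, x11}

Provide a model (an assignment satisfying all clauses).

x1=F, x2=F, x3=T, x4=T, x5=T, x6=F, x7=T, x8=F, x9=F, x10=T, x11=F

Check each clause:
  1. {x2, ¬x8} — ¬x8 is true.
  2. {x9, x3} — x3 is true.
  3. {¬x10, x3} — x3 is true.
  4. {x9, ¬x1} — ¬x1 is true.
  5. {x8, x7} — x7 is true.
  6. {x10, x1} — x10 is true.
  7. {x10, x7} — x10 is true.
  8. {¬x2, x10} — x10 is true.
  9. {x10, x8} — x10 is true.
  10. {¬x11, ¬x2} — ¬x11 is true.
  11. {x4, ¬x1} — x4 is true.
  12. {x3, x7} — x3 is true.
  13. {x6, x3} — x3 is true.
  14. {x4, ¬x10} — x4 is true.
  15. {x1, x5} — x5 is true.
  16. {x7, ¬x10} — x7 is true.
  17. {¬x11, x3} — x3 is true.
  18. {¬x8, ¬x5} — ¬x8 is true.
  19. {¬x8, x11} — ¬x8 is true.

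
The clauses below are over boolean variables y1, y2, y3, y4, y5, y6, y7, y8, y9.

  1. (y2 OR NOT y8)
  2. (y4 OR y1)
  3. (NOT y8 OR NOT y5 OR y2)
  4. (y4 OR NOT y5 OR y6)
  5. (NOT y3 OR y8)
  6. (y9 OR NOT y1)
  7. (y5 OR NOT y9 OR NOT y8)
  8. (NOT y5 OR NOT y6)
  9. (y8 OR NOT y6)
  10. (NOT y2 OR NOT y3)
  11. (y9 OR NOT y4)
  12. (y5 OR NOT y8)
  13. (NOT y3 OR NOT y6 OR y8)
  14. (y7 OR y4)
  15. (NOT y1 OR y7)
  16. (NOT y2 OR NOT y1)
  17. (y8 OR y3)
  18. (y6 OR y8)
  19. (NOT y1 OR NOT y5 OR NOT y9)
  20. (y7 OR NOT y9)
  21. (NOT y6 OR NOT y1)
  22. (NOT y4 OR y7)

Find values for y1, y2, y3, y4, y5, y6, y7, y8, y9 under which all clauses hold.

y1=F, y2=T, y3=F, y4=T, y5=T, y6=F, y7=T, y8=T, y9=T

y7 occurs only positively in the remaining clauses — set y7 = True.
Branch on y1: take y1 = False.
  then y4 is forced to True.
  then y9 is forced to True.
For the remaining variables, y2 = True, y3 = False, y5 = True, y6 = False, y8 = True works.
Every clause has at least one true literal under this assignment.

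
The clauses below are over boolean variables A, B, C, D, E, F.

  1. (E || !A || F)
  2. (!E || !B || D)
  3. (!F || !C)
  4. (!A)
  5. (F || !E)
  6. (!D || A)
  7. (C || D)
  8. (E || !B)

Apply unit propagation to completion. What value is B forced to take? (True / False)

Unit clause (!A) sets A = False.
From (!D || A) and A = False: D = False.
In (D || C), D is now false; C must hold, so C = True.
From (!F || !C) and C = True: F = False.
In (!E || F), F is now false; !E must hold, so E = False.
(!B || E): since E = False, the clause reduces to (!B). B = False.

False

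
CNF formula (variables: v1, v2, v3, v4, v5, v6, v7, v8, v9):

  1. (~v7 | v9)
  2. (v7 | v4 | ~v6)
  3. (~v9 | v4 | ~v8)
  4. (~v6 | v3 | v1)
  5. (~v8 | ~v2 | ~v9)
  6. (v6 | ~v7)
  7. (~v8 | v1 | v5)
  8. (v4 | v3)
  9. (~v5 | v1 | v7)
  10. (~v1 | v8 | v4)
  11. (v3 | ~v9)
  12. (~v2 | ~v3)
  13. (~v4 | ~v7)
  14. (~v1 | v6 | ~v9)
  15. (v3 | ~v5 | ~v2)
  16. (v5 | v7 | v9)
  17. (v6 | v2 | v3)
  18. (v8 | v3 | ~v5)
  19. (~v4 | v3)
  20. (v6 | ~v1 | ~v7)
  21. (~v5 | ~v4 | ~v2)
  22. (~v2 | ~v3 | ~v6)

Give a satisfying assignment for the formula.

v1=True, v2=False, v3=True, v4=False, v5=True, v6=False, v7=False, v8=True, v9=False

Set v1 = True and propagate.
The remaining clauses are satisfied by v2 = False, v3 = True, v4 = False, v5 = True, v6 = False, v7 = False, v8 = True, v9 = False.
Every clause has at least one true literal under this assignment.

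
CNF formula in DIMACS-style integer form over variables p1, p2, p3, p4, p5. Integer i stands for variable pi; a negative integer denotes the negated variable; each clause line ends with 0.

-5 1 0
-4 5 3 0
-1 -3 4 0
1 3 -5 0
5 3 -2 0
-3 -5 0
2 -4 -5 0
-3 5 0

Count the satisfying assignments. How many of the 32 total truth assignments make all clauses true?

5

The models are:
  p1=F p2=F p3=F p4=F p5=F
  p1=T p2=F p3=F p4=F p5=F
  p1=T p2=F p3=F p4=F p5=T
  p1=T p2=T p3=F p4=F p5=T
  p1=T p2=T p3=F p4=T p5=T
That's 5 in total.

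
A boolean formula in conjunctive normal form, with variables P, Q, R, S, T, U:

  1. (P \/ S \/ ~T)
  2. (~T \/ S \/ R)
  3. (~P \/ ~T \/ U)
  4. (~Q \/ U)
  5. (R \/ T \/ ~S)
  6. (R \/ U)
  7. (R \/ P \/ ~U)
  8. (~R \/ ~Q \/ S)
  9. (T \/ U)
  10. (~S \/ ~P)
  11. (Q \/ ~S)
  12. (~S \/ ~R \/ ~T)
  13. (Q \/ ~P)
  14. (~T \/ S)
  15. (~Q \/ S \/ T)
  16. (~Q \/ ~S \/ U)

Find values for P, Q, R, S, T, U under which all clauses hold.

Set P = False and propagate.
The remaining clauses are satisfied by Q = False, R = True, S = False, T = False, U = True.
Every clause has at least one true literal under this assignment.

P=False  Q=False  R=True  S=False  T=False  U=True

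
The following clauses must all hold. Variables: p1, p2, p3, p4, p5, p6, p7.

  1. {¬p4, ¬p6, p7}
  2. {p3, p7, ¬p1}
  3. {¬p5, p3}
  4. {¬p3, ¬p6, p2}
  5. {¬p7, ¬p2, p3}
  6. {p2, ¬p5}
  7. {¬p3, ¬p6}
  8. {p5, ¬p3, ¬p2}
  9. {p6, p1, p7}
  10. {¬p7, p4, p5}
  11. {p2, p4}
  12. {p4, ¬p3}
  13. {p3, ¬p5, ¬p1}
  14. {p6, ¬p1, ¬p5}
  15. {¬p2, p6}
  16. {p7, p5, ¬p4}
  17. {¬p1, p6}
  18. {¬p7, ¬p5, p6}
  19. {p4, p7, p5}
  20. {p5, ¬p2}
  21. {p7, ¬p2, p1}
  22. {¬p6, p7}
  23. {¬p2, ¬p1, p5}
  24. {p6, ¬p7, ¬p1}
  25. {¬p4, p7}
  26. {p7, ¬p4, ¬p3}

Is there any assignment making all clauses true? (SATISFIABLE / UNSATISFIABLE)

Try p1 = True.
  then p6 is forced to True.
  then p3 is forced to False.
  then p7 is forced to True.
  then p5 is forced to False.
  then p2 is forced to False.
  then p4 is forced to True.
Every clause has at least one true literal under this assignment.
So p1=T, p2=F, p3=F, p4=T, p5=F, p6=T, p7=T is a satisfying assignment.

SATISFIABLE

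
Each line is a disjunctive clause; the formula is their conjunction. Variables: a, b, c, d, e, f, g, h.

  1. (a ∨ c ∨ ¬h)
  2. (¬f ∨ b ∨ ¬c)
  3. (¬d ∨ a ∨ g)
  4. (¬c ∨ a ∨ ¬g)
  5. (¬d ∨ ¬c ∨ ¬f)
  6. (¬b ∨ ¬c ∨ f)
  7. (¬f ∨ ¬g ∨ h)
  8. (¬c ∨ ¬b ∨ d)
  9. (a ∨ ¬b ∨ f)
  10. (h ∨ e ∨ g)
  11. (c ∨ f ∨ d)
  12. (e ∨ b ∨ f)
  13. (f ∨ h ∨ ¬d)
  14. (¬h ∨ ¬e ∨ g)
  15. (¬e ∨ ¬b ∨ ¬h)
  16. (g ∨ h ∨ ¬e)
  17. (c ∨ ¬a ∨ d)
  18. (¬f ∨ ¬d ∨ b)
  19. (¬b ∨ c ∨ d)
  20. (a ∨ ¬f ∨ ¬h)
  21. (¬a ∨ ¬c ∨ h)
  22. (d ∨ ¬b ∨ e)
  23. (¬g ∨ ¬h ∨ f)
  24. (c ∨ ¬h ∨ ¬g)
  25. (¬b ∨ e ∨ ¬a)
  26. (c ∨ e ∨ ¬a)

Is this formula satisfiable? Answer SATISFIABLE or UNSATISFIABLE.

UNSATISFIABLE

c = True:
  f = True:
    propagation gives b=True, d=False; an empty clause results — contradiction.
  f = False:
    g = True:
      propagation gives a=True, h=True; contradiction.
    g = False:
      propagation gives h=False; contradiction.
c = False:
  h = True:
    propagation gives a=True, d=True, g=False, e=False; an empty clause results — contradiction.
  h = False:
    d = True:
      propagation gives f=True, g=False, a=True; contradiction.
    d = False:
      propagation gives f=True, g=False, e=True; contradiction.
Every branch closes, so no satisfying assignment exists.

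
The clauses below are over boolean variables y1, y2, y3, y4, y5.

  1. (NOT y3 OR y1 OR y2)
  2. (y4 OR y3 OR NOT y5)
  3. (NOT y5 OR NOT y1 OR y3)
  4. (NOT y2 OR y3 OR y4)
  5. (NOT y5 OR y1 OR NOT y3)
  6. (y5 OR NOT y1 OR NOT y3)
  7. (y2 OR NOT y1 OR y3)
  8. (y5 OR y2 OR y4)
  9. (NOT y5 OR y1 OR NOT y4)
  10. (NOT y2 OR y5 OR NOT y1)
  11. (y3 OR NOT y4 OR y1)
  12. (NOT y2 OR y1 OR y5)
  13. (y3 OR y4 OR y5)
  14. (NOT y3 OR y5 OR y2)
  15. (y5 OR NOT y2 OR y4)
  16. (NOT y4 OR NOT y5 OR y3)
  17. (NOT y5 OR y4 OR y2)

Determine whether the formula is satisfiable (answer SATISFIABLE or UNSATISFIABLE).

Set y1 = True and propagate.
The remaining clauses are satisfied by y2 = True, y3 = True, y4 = False, y5 = True.
So y1=T, y2=T, y3=T, y4=F, y5=T is a satisfying assignment.

SATISFIABLE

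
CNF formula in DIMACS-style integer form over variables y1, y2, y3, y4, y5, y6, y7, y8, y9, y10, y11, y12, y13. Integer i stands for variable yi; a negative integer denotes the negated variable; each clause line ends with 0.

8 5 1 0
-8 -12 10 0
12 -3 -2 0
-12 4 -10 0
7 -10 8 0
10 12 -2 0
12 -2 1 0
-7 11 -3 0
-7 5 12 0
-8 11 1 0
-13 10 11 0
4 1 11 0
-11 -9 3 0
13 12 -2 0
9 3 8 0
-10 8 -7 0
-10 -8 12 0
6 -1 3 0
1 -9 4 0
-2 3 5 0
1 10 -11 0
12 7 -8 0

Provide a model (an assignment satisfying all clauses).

Pure literal: y2 appears only negated; assign y2 = False.
y6 occurs only positively in the remaining clauses — set y6 = True.
Set y1 = True and propagate.
Try y3 = True.
Try y4 = False.
For the remaining variables, y5 = False, y7 = True, y8 = False, y9 = False, y10 = False, y11 = True, y12 = True, y13 = False works.
Every clause has at least one true literal under this assignment.

y1 = T, y2 = F, y3 = T, y4 = F, y5 = F, y6 = T, y7 = T, y8 = F, y9 = F, y10 = F, y11 = T, y12 = T, y13 = F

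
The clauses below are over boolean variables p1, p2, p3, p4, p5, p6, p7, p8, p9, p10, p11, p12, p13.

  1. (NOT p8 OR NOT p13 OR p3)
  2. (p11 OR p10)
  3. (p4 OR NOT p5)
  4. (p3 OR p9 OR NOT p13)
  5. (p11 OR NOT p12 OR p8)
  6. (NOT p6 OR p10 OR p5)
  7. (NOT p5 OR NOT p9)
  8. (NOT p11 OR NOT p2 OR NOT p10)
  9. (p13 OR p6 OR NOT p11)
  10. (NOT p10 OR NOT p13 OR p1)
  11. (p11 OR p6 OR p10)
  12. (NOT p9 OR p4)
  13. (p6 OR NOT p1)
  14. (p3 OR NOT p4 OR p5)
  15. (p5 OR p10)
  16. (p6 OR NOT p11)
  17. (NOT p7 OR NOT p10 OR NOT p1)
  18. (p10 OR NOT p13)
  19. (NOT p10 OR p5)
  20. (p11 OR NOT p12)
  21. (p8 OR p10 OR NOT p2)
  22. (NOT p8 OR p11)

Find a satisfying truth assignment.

p1=0, p2=0, p3=0, p4=1, p5=1, p6=0, p7=0, p8=0, p9=0, p10=1, p11=0, p12=0, p13=0

Pure literal: p2 appears only negated; assign p2 = False.
Pure literal: p7 appears only negated; assign p7 = False.
Try p1 = False.
Branch on p3: take p3 = False.
For the remaining variables, p4 = True, p5 = True, p6 = False, p8 = False, p9 = False, p10 = True, p11 = False, p12 = False, p13 = False works.
Every clause has at least one true literal under this assignment.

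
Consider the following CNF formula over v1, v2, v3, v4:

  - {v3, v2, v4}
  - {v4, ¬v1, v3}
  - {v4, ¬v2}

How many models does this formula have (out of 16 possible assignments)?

10

Split on v4, then v2.
  v4=T, v2=T: remaining (v1,v3) ∈ {(F,F); (F,T); (T,F); (T,T)} — 4.
  v4=T, v2=F: remaining (v1,v3) ∈ {(F,F); (F,T); (T,F); (T,T)} — 4.
  v4=F, v2=T: a clause becomes empty — 0.
  v4=F, v2=F: remaining (v1,v3) ∈ {(F,T); (T,T)} — 2.
Total: 4 + 4 + 0 + 2 = 10.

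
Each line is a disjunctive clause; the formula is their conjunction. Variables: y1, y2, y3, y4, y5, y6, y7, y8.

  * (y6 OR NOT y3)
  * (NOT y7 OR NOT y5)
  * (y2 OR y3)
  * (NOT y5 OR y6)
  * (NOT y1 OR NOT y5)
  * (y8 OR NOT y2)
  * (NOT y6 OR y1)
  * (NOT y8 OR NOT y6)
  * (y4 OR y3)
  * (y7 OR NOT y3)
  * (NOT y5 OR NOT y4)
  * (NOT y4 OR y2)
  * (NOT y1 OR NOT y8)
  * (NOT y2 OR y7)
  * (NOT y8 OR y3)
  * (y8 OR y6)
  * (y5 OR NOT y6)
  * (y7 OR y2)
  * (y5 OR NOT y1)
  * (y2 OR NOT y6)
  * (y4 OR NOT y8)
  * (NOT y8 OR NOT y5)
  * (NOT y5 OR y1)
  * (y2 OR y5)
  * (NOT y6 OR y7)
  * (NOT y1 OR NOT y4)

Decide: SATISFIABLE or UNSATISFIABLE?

UNSATISFIABLE

y5 = True:
  propagation gives y7=False, y6=True; an empty clause results — contradiction.
y5 = False:
  propagation gives y6=False, y3=False, y2=True, y8=True; an empty clause results — contradiction.
Every branch closes, so no satisfying assignment exists.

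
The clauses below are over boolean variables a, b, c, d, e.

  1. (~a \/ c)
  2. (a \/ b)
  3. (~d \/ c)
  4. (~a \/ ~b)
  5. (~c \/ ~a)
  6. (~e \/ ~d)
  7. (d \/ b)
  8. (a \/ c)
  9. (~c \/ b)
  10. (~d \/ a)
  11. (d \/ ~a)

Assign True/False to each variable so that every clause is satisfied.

a=F  b=T  c=T  d=F  e=T

Check each clause:
  1. (c \/ ~a) — c is true.
  2. (a \/ b) — b is true.
  3. (c \/ ~d) — c is true.
  4. (~b \/ ~a) — ~a is true.
  5. (~c \/ ~a) — ~a is true.
  6. (~e \/ ~d) — ~d is true.
  7. (d \/ b) — b is true.
  8. (c \/ a) — c is true.
  9. (b \/ ~c) — b is true.
  10. (a \/ ~d) — ~d is true.
  11. (~a \/ d) — ~a is true.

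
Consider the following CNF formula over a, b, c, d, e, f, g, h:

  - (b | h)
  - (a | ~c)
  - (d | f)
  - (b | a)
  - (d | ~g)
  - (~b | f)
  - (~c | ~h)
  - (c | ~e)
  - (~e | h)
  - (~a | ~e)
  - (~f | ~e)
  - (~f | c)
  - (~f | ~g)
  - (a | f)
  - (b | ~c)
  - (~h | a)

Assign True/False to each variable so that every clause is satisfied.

a=True, b=True, c=True, d=True, e=False, f=True, g=False, h=False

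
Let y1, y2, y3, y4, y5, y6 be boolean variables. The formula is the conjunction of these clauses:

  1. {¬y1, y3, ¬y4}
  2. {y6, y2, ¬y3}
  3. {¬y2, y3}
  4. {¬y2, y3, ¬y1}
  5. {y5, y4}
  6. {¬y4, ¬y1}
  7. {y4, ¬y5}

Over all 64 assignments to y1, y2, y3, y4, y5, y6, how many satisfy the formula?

10

Case analysis on y3 and y4:
  y3=1, y4=1: y5 free; 3 ways for (y1,y2,y6) × 2^1 = 6.
  y3=1, y4=0: a clause becomes empty — 0.
  y3=0, y4=1: remaining (y1,y2,y5,y6) ∈ {(0,0,0,0); (0,0,0,1); (0,0,1,0); (0,0,1,1)} — 4.
  y3=0, y4=0: a clause becomes empty — 0.
Total: 6 + 0 + 4 + 0 = 10.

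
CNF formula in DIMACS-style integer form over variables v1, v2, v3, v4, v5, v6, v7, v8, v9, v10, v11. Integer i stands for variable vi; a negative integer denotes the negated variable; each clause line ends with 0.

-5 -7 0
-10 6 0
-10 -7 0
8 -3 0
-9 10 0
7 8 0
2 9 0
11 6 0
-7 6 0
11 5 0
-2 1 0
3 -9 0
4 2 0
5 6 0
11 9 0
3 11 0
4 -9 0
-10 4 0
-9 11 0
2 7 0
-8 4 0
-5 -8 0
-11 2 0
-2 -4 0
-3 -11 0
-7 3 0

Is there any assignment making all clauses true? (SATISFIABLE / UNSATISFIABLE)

UNSATISFIABLE

v11 = True:
  propagation gives v2=True, v1=True, v4=False, v9=False; an empty clause results — contradiction.
v11 = False:
  propagation gives v6=True, v5=True, v7=False, v8=True; an empty clause results — contradiction.
Every branch closes, so no satisfying assignment exists.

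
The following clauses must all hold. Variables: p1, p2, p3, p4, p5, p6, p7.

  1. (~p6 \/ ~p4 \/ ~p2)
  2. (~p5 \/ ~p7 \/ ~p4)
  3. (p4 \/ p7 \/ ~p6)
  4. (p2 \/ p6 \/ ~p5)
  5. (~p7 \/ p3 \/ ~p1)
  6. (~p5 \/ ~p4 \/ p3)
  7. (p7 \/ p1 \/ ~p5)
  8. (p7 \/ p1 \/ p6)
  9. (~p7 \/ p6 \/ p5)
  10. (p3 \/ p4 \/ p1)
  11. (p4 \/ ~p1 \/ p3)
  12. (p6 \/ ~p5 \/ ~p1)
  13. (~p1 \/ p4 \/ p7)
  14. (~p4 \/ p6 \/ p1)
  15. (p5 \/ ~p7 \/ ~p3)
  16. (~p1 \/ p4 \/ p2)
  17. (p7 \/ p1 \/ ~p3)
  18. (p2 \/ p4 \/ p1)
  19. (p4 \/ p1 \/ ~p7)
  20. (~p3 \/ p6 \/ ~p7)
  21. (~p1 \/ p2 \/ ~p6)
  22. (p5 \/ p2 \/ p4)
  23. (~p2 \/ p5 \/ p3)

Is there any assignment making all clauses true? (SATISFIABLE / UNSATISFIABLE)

Try p1 = False.
For the remaining variables, p2 = False, p3 = False, p4 = True, p5 = False, p6 = True, p7 = True works.
So p1=False, p2=False, p3=False, p4=True, p5=False, p6=True, p7=True is a satisfying assignment.

SATISFIABLE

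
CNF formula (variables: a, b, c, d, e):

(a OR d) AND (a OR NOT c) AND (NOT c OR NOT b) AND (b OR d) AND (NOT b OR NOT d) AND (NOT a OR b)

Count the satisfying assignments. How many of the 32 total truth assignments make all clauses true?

4

The models are:
  a=F b=F c=F d=T e=F
  a=F b=F c=F d=T e=T
  a=T b=T c=F d=F e=F
  a=T b=T c=F d=F e=T
Count: 4.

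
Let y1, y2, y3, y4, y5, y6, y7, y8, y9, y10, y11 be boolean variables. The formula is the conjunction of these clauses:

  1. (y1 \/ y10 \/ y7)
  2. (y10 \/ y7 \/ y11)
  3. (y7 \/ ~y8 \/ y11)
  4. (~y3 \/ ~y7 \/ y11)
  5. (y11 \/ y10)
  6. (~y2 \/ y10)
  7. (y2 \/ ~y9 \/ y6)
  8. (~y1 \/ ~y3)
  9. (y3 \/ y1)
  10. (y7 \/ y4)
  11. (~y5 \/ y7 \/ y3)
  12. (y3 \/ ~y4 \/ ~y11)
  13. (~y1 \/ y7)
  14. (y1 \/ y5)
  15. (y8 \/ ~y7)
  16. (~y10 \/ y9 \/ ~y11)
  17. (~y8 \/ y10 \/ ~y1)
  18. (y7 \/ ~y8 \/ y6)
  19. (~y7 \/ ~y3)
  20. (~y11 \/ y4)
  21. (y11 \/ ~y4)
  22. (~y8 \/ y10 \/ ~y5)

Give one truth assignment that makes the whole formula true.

y1=T  y2=T  y3=F  y4=F  y5=T  y6=F  y7=T  y8=T  y9=T  y10=T  y11=F

Branch on y1: take y1 = True.
  then y3 is forced to False.
  then y7 is forced to True.
  then y8 is forced to True.
  then y10 is forced to True.
Branch on y2: take y2 = True.
Branch on y4: take y4 = False.
  then y11 is forced to False.
y5, y6, y9 are now unconstrained; take y5 = True, y6 = False, y9 = True.
Every clause has at least one true literal under this assignment.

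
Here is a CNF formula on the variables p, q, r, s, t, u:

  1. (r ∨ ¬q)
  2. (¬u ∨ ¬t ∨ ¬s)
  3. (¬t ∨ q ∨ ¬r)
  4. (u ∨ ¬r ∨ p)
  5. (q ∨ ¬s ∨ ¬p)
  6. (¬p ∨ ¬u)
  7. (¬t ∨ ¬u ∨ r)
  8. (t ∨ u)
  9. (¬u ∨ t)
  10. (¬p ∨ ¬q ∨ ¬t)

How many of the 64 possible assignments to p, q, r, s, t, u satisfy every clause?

Satisfying assignments:
  p=F q=F r=F s=F t=T u=F
  p=F q=F r=F s=T t=T u=F
  p=F q=T r=T s=F t=T u=T
  p=T q=F r=F s=F t=T u=F
That's 4 in total.

4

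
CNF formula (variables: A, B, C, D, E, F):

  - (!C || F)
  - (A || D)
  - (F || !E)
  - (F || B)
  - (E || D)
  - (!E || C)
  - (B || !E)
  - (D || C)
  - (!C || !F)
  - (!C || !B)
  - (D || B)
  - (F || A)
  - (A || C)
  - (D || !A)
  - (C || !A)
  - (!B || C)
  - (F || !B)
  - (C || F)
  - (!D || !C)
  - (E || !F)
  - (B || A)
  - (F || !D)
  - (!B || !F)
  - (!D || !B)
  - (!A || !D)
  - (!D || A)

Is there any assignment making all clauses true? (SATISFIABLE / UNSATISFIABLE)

UNSATISFIABLE

C = True:
  propagation gives F=True; an empty clause results — contradiction.
C = False:
  propagation gives E=False, D=True, A=True; an empty clause results — contradiction.
Every branch closes, so no satisfying assignment exists.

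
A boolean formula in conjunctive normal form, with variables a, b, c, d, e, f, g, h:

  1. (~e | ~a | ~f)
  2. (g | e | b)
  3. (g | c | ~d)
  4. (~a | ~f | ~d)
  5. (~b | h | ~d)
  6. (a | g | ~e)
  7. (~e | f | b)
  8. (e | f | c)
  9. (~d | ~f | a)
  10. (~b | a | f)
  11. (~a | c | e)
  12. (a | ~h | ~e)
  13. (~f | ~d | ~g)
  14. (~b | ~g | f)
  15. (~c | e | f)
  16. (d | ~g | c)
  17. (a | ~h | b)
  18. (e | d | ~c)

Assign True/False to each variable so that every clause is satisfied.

a = False, b = True, c = False, d = False, e = False, f = True, g = False, h = True

Set a = False and propagate.
Set b = True and propagate.
  then f is forced to True.
  then d is forced to False.
The remaining clauses are satisfied by c = False, e = False, g = False, h = True.
Every clause has at least one true literal under this assignment.
Check each clause:
  1. (~f | ~a | ~e) — ~e is true.
  2. (e | b | g) — b is true.
  3. (~d | c | g) — ~d is true.
  4. (~a | ~f | ~d) — ~d is true.
  5. (~b | h | ~d) — h is true.
  6. (a | ~e | g) — ~e is true.
  7. (f | ~e | b) — b is true.
  8. (e | f | c) — f is true.
  9. (~f | a | ~d) — ~d is true.
  10. (~b | f | a) — f is true.
  11. (c | ~a | e) — ~a is true.
  12. (~h | ~e | a) — ~e is true.
  13. (~d | ~g | ~f) — ~g is true.
  14. (~g | ~b | f) — ~g is true.
  15. (~c | e | f) — ~c is true.
  16. (~g | d | c) — ~g is true.
  17. (~h | a | b) — b is true.
  18. (e | d | ~c) — ~c is true.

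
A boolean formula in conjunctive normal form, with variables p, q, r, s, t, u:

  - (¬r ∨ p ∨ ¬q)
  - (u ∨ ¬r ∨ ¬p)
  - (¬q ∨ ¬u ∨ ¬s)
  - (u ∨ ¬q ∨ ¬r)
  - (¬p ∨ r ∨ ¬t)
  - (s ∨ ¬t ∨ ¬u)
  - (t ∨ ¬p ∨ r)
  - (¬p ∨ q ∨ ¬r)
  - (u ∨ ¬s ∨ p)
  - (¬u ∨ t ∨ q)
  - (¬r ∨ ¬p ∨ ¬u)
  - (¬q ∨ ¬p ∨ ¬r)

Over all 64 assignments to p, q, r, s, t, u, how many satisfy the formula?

9

Case analysis on p and r:
  p=T, r=T: a clause becomes empty — 0.
  p=T, r=F: a clause becomes empty — 0.
  p=F, r=T: remaining (q,s,t,u) ∈ {(F,F,F,F); (F,F,T,F); (F,T,T,T)} — 3.
  p=F, r=F: 6 of the 16 assignments to (q,s,t,u) work.
Total: 0 + 0 + 3 + 6 = 9.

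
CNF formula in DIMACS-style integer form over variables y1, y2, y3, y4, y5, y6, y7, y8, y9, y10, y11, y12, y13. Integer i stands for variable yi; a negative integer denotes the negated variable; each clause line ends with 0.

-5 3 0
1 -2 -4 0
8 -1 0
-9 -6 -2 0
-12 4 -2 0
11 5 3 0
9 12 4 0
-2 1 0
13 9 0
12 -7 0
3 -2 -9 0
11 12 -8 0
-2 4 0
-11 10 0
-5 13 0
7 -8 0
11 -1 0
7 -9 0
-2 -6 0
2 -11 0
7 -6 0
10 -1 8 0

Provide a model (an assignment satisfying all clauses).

y1 = 0, y2 = 0, y3 = 1, y4 = 1, y5 = 0, y6 = 0, y7 = 1, y8 = 0, y9 = 1, y10 = 1, y11 = 0, y12 = 1, y13 = 1

Pure literal: y3 appears only positively; assign y3 = True.
Pure literal: y6 appears only negated; assign y6 = False.
Set y1 = False and propagate.
  then y2 is forced to False.
  then y11 is forced to False.
Try y4 = True.
For the remaining variables, y5 = False, y7 = True, y8 = False, y9 = True, y10 = True, y12 = True, y13 = True works.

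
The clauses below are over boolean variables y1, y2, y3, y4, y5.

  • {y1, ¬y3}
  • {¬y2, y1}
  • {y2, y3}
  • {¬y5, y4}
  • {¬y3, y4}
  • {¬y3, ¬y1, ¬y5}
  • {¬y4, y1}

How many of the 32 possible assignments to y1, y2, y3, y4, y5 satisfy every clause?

5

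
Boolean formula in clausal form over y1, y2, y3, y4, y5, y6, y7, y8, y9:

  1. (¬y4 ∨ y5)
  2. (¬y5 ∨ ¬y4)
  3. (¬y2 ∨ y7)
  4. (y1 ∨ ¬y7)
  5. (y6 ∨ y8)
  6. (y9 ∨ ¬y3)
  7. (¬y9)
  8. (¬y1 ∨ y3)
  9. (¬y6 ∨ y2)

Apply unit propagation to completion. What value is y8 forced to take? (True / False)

True

(¬y9) is a unit clause: y9 = False.
(y9 ∨ ¬y3): since y9 = False, the clause reduces to (¬y3). y3 = False.
(y3 ∨ ¬y1) with y3 = False leaves only ¬y1, so y1 = False.
(¬y7 ∨ y1) with y1 = False leaves only ¬y7, so y7 = False.
(y7 ∨ ¬y2) with y7 = False leaves only ¬y2, so y2 = False.
From (¬y6 ∨ y2) and y2 = False: y6 = False.
(y6 ∨ y8): since y6 = False, the clause reduces to (y8). y8 = True.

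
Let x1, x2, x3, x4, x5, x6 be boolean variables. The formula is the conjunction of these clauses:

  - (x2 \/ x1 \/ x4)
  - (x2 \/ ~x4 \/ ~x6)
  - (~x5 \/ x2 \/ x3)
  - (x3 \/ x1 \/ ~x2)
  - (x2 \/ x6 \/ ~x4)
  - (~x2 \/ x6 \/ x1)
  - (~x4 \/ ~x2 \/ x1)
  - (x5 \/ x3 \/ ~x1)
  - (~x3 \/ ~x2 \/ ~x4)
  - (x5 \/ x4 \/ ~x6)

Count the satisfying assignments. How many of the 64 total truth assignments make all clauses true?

Case analysis on x2 and x4:
  x2=T, x4=T: remaining (x1,x3,x5,x6) ∈ {(T,F,T,F); (T,F,T,T)} — 2.
  x2=T, x4=F: 6 of the 16 assignments to (x1,x3,x5,x6) work.
  x2=F, x4=T: a clause becomes empty — 0.
  x2=F, x4=F: remaining (x1,x3,x5,x6) ∈ {(T,T,F,F); (T,T,T,F); (T,T,T,T)} — 3.
Total: 2 + 6 + 0 + 3 = 11.

11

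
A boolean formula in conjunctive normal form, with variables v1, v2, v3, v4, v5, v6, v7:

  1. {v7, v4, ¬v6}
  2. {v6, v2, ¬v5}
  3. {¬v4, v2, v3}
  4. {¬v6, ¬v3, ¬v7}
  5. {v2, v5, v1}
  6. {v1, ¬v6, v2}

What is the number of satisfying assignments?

Case analysis on v2 and v6:
  v2=1, v6=1: v1, v5 free; 4 ways for (v3,v4,v7) × 2^2 = 16.
  v2=1, v6=0: v1, v3, v4, v5, v7 free → 2^5 = 32.
  v2=0, v6=1: remaining (v1,v3,v4,v5,v7) ∈ {(1,0,0,0,1); (1,0,0,1,1); (1,1,1,0,0); (1,1,1,1,0)} — 4.
  v2=0, v6=0: v7 free; 3 ways for (v1,v3,v4,v5) × 2^1 = 6.
Total: 16 + 32 + 4 + 6 = 58.

58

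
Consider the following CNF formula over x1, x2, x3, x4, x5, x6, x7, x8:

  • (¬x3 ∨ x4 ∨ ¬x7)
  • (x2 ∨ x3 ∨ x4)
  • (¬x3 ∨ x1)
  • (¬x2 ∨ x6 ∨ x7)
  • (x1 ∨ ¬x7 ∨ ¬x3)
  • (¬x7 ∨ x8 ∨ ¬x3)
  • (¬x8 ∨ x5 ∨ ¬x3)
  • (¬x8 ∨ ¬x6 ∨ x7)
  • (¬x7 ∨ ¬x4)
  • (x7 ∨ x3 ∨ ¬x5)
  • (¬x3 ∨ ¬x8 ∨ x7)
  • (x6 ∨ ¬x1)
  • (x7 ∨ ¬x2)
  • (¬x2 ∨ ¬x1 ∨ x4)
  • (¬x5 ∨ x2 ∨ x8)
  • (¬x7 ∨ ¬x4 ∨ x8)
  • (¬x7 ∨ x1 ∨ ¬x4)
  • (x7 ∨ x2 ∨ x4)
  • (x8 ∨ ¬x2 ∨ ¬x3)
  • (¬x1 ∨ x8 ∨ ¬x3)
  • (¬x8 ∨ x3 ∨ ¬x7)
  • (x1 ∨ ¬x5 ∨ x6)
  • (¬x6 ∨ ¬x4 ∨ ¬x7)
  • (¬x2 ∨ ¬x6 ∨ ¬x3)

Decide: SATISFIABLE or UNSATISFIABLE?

Branch on x1: take x1 = True.
  then x6 is forced to True.
The remaining clauses are satisfied by x2 = False, x3 = False, x4 = True, x5 = False, x7 = False, x8 = False.
Every clause has at least one true literal under this assignment.
So x1 = T  x2 = F  x3 = F  x4 = T  x5 = F  x6 = T  x7 = F  x8 = F is a satisfying assignment.

SATISFIABLE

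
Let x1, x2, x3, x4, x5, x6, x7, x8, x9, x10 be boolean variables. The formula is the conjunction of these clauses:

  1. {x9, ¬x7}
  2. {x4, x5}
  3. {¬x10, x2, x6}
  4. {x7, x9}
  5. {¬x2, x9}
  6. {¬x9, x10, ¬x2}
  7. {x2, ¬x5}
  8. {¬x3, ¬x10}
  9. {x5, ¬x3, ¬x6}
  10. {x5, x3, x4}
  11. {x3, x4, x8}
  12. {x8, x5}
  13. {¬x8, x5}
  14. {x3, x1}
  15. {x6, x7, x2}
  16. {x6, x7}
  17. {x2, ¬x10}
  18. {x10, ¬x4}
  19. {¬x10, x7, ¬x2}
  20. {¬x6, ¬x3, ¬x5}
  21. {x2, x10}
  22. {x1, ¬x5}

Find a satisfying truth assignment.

x1 occurs only positively in the remaining clauses — set x1 = True.
Set x2 = True and propagate.
  then x9 is forced to True.
  then x10 is forced to True.
  then x3 is forced to False.
  then x7 is forced to True.
Try x4 = False.
  then x5 is forced to True.
  then x8 is forced to True.
x6 is now unconstrained; take x6 = False.

x1=T, x2=T, x3=F, x4=F, x5=T, x6=F, x7=T, x8=T, x9=T, x10=T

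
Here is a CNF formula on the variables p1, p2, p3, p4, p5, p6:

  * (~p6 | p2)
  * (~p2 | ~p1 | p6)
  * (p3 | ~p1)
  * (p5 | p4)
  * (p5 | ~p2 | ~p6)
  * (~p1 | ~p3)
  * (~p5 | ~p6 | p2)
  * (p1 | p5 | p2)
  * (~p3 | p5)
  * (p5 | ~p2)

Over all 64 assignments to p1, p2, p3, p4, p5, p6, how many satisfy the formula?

12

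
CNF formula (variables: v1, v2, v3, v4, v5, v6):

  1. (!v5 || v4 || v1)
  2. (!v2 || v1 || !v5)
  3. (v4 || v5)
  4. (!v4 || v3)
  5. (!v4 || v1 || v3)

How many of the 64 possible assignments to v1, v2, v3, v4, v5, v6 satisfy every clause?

Split on v4, then v1.
  v4=1, v1=1: forces v3=1; v2, v5, v6 free → 2^3 = 8.
  v4=1, v1=0: v6 free; 3 ways for (v2,v3,v5) × 2^1 = 6.
  v4=0, v1=1: forces v5=1; v2, v3, v6 free → 2^3 = 8.
  v4=0, v1=0: a clause becomes empty — 0.
Total: 8 + 6 + 8 + 0 = 22.

22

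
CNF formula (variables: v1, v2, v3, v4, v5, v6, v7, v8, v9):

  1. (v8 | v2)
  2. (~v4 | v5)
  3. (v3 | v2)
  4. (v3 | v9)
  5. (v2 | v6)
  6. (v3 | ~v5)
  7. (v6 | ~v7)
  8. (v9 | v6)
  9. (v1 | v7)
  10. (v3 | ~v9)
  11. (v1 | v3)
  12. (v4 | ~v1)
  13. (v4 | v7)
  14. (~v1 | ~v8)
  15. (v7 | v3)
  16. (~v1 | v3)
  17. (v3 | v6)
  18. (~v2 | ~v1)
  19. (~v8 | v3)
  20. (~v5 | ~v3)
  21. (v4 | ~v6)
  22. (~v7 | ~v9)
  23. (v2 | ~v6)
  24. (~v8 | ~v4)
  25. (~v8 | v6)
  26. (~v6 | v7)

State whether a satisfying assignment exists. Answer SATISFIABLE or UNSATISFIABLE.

UNSATISFIABLE

v3 = True:
  propagation gives v5=False, v4=False, v1=False, v7=True; an empty clause results — contradiction.
v3 = False:
  propagation gives v2=True, v9=True; an empty clause results — contradiction.
Every branch closes, so no satisfying assignment exists.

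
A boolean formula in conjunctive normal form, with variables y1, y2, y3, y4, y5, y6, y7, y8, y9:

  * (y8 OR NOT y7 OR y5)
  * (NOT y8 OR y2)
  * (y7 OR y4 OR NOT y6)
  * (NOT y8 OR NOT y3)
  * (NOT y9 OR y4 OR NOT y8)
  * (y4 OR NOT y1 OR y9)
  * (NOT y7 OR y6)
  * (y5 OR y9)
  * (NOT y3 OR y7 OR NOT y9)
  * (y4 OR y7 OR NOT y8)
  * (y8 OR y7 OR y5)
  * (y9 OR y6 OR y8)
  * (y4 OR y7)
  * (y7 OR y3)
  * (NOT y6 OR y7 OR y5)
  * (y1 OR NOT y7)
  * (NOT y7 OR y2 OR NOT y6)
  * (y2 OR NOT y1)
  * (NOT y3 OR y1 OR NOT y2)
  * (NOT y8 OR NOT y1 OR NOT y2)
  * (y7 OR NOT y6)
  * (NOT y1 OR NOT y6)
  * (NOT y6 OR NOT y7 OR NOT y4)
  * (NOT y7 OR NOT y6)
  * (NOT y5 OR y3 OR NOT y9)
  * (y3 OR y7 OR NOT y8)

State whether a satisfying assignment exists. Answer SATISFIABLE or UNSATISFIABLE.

UNSATISFIABLE

y7 = True:
  propagation gives y6=True; an empty clause results — contradiction.
y7 = False:
  propagation gives y4=True, y3=True, y8=False, y9=False; an empty clause results — contradiction.
Every branch closes, so no satisfying assignment exists.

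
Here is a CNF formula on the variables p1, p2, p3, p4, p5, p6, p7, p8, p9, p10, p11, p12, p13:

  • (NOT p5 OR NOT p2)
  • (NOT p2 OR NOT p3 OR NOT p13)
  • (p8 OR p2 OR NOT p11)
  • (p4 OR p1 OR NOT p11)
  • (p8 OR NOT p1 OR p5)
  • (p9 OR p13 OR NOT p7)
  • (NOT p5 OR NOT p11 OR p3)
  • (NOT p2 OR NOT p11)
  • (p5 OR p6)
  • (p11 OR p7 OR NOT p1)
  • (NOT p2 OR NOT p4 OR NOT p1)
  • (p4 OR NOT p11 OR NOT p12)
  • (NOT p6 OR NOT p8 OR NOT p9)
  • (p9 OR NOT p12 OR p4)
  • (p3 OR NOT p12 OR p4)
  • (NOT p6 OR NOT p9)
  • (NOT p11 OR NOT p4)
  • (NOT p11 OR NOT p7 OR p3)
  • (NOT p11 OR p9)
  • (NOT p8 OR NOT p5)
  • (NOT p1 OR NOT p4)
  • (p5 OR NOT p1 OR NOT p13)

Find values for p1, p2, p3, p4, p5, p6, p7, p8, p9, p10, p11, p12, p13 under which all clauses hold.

p1=0  p2=0  p3=0  p4=1  p5=1  p6=0  p7=1  p8=0  p9=1  p10=1  p11=0  p12=0  p13=0

Pure literal: p12 appears only negated; assign p12 = False.
Branch on p1: take p1 = False.
Branch on p2: take p2 = False.
For the remaining variables, p3 = False, p4 = True, p5 = True, p6 = False, p7 = True, p8 = False, p9 = True, p10 = True, p11 = False, p13 = False works.
Every clause has at least one true literal under this assignment.
Check each clause:
  1. (NOT p2 OR NOT p5) — NOT p2 is true.
  2. (NOT p3 OR NOT p2 OR NOT p13) — NOT p13 is true.
  3. (NOT p11 OR p8 OR p2) — NOT p11 is true.
  4. (p4 OR p1 OR NOT p11) — p4 is true.
  5. (p8 OR NOT p1 OR p5) — p5 is true.
  6. (NOT p7 OR p9 OR p13) — p9 is true.
  7. (NOT p11 OR p3 OR NOT p5) — NOT p11 is true.
  8. (NOT p11 OR NOT p2) — NOT p11 is true.
  9. (p5 OR p6) — p5 is true.
  10. (p11 OR NOT p1 OR p7) — NOT p1 is true.
  11. (NOT p1 OR NOT p2 OR NOT p4) — NOT p1 is true.
  12. (NOT p11 OR NOT p12 OR p4) — NOT p12 is true.
  13. (NOT p9 OR NOT p8 OR NOT p6) — NOT p8 is true.
  14. (p9 OR p4 OR NOT p12) — p9 is true.
  15. (p4 OR NOT p12 OR p3) — NOT p12 is true.
  16. (NOT p9 OR NOT p6) — NOT p6 is true.
  17. (NOT p11 OR NOT p4) — NOT p11 is true.
  18. (NOT p7 OR p3 OR NOT p11) — NOT p11 is true.
  19. (p9 OR NOT p11) — p9 is true.
  20. (NOT p8 OR NOT p5) — NOT p8 is true.
  21. (NOT p1 OR NOT p4) — NOT p1 is true.
  22. (NOT p13 OR p5 OR NOT p1) — NOT p13 is true.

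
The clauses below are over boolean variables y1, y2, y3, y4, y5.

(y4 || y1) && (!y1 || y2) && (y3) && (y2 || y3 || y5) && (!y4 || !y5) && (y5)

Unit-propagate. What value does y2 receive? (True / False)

True

Unit clause (y3) sets y3 = True.
(y5) is a unit clause: y5 = True.
In (!y4 || !y5), !y5 is now false; !y4 must hold, so y4 = False.
(y1 || y4): since y4 = False, the clause reduces to (y1). y1 = True.
From (y2 || !y1) and y1 = True: y2 = True.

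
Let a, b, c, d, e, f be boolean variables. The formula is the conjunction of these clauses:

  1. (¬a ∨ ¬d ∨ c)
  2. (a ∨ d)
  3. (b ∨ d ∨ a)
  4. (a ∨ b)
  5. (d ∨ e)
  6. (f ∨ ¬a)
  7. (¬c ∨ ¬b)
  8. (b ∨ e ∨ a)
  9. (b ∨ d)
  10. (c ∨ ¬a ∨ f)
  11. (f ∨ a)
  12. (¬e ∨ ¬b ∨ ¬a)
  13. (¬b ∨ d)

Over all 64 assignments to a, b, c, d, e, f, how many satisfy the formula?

4

Satisfying assignments:
  a=F b=T c=F d=T e=F f=T
  a=F b=T c=F d=T e=T f=T
  a=T b=F c=T d=T e=F f=T
  a=T b=F c=T d=T e=T f=T
Count: 4.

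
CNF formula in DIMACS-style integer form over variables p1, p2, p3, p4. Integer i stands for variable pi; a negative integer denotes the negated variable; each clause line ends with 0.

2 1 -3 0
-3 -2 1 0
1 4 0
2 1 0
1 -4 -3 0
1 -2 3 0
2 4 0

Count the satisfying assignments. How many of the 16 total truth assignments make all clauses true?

6

The models are:
  p1=1 p2=0 p3=0 p4=1
  p1=1 p2=0 p3=1 p4=1
  p1=1 p2=1 p3=0 p4=0
  p1=1 p2=1 p3=0 p4=1
  p1=1 p2=1 p3=1 p4=0
  p1=1 p2=1 p3=1 p4=1
That's 6 in total.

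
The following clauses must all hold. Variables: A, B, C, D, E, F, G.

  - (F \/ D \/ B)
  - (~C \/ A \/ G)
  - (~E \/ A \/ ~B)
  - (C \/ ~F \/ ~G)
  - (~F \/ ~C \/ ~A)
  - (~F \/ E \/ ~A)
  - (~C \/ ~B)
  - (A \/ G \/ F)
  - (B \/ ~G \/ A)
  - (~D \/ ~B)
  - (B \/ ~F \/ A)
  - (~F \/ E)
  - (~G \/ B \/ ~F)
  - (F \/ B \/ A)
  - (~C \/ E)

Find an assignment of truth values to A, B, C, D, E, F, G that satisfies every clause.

Set A = True and propagate.
Set B = False and propagate.
The remaining clauses are satisfied by C = False, D = True, E = True, F = False, G = False.

A=1, B=0, C=0, D=1, E=1, F=0, G=0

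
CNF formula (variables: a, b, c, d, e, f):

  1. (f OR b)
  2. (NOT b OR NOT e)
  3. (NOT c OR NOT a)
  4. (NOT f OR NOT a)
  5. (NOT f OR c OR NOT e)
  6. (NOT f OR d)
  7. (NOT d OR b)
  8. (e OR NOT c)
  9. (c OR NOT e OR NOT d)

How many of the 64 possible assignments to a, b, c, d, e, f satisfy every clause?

5

Satisfying assignments:
  a=F b=T c=F d=F e=F f=F
  a=F b=T c=F d=T e=F f=F
  a=F b=T c=F d=T e=F f=T
  a=T b=T c=F d=F e=F f=F
  a=T b=T c=F d=T e=F f=F
Count: 5.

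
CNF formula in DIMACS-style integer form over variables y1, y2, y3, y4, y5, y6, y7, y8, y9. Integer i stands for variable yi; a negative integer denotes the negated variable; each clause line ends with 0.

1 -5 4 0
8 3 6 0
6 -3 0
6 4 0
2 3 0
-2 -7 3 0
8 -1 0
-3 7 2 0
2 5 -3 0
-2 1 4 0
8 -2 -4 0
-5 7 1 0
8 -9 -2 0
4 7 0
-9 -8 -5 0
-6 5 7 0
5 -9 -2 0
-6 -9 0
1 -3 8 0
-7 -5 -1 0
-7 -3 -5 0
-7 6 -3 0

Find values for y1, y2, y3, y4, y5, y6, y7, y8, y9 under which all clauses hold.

y1 = 1  y2 = 1  y3 = 1  y4 = 0  y5 = 0  y6 = 1  y7 = 1  y8 = 1  y9 = 0

Check each clause:
  1. (y4 | y1 | ~y5) — y1 is true.
  2. (y3 | y8 | y6) — y8 is true.
  3. (y6 | ~y3) — y6 is true.
  4. (y4 | y6) — y6 is true.
  5. (y2 | y3) — y2 is true.
  6. (~y2 | ~y7 | y3) — y3 is true.
  7. (y8 | ~y1) — y8 is true.
  8. (y7 | ~y3 | y2) — y2 is true.
  9. (y5 | y2 | ~y3) — y2 is true.
  10. (y1 | y4 | ~y2) — y1 is true.
  11. (~y2 | ~y4 | y8) — y8 is true.
  12. (~y5 | y7 | y1) — y1 is true.
  13. (y8 | ~y2 | ~y9) — y8 is true.
  14. (y4 | y7) — y7 is true.
  15. (~y5 | ~y8 | ~y9) — ~y5 is true.
  16. (~y6 | y5 | y7) — y7 is true.
  17. (~y9 | ~y2 | y5) — ~y9 is true.
  18. (~y6 | ~y9) — ~y9 is true.
  19. (y8 | y1 | ~y3) — y8 is true.
  20. (~y5 | ~y1 | ~y7) — ~y5 is true.
  21. (~y5 | ~y7 | ~y3) — ~y5 is true.
  22. (y6 | ~y3 | ~y7) — y6 is true.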